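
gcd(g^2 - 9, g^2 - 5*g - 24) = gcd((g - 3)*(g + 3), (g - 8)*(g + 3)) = g + 3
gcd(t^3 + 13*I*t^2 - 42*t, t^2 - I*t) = t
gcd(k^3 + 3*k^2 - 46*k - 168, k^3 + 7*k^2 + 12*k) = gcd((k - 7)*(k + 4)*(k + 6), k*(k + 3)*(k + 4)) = k + 4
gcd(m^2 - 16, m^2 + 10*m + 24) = m + 4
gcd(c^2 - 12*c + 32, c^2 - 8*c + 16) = c - 4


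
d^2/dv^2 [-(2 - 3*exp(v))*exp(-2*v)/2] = (3*exp(v) - 8)*exp(-2*v)/2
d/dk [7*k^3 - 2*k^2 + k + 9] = 21*k^2 - 4*k + 1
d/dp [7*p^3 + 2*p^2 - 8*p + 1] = 21*p^2 + 4*p - 8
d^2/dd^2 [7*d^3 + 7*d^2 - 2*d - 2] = 42*d + 14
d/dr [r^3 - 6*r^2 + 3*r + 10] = 3*r^2 - 12*r + 3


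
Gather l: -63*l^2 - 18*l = -63*l^2 - 18*l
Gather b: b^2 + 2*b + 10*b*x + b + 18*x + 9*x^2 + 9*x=b^2 + b*(10*x + 3) + 9*x^2 + 27*x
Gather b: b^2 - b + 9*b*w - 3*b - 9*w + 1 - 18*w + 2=b^2 + b*(9*w - 4) - 27*w + 3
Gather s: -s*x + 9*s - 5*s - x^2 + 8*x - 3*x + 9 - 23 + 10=s*(4 - x) - x^2 + 5*x - 4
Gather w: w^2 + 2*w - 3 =w^2 + 2*w - 3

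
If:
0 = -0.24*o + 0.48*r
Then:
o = 2.0*r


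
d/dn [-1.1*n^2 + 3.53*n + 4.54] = 3.53 - 2.2*n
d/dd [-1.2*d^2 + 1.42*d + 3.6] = 1.42 - 2.4*d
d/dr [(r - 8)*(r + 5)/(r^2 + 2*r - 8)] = (5*r^2 + 64*r + 104)/(r^4 + 4*r^3 - 12*r^2 - 32*r + 64)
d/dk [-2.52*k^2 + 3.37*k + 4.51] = 3.37 - 5.04*k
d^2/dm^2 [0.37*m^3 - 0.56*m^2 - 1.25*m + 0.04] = 2.22*m - 1.12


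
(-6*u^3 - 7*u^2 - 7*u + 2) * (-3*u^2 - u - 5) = 18*u^5 + 27*u^4 + 58*u^3 + 36*u^2 + 33*u - 10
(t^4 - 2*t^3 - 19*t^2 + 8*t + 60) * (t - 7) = t^5 - 9*t^4 - 5*t^3 + 141*t^2 + 4*t - 420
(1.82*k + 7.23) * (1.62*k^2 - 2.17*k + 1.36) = 2.9484*k^3 + 7.7632*k^2 - 13.2139*k + 9.8328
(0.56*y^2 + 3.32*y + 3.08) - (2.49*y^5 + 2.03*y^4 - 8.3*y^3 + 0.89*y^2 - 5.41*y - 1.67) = -2.49*y^5 - 2.03*y^4 + 8.3*y^3 - 0.33*y^2 + 8.73*y + 4.75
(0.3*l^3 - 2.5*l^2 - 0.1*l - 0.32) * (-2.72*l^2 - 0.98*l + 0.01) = -0.816*l^5 + 6.506*l^4 + 2.725*l^3 + 0.9434*l^2 + 0.3126*l - 0.0032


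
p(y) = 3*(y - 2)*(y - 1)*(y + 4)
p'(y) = 3*(y - 2)*(y - 1) + 3*(y - 2)*(y + 4) + 3*(y - 1)*(y + 4)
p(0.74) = 4.66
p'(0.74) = -20.63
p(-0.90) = 51.24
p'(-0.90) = -28.11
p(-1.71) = 69.07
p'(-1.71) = -13.94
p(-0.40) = 36.29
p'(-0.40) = -30.96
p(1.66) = -3.81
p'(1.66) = 4.76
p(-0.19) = 29.79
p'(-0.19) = -30.82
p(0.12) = 20.45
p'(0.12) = -29.15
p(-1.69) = 68.79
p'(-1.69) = -14.44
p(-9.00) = -1650.00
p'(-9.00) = 645.00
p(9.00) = 2184.00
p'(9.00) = 753.00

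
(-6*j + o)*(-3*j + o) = 18*j^2 - 9*j*o + o^2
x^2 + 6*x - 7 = (x - 1)*(x + 7)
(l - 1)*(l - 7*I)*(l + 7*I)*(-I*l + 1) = -I*l^4 + l^3 + I*l^3 - l^2 - 49*I*l^2 + 49*l + 49*I*l - 49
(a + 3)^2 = a^2 + 6*a + 9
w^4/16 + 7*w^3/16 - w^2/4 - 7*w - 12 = (w/4 + 1)^2*(w - 4)*(w + 3)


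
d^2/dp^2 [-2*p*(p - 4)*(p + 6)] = -12*p - 8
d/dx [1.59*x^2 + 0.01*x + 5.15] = 3.18*x + 0.01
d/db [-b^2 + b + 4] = 1 - 2*b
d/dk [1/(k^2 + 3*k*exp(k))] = (-3*k*exp(k) - 2*k - 3*exp(k))/(k^2*(k + 3*exp(k))^2)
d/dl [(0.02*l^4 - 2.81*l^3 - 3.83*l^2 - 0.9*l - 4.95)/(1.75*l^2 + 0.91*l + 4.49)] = (0.07*l^5 - 4.8629*l^4 - 4.755*l^3 - 39.761*l^2 - 17.0684*l + 0.4635)/(3.0625*l^4 + 3.185*l^3 + 16.5431*l^2 + 8.1718*l + 20.1601)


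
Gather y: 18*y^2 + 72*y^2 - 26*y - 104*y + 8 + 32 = 90*y^2 - 130*y + 40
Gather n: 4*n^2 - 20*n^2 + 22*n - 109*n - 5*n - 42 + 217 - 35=-16*n^2 - 92*n + 140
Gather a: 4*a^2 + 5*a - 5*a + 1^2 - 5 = 4*a^2 - 4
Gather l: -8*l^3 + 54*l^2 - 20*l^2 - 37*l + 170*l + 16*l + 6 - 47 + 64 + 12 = -8*l^3 + 34*l^2 + 149*l + 35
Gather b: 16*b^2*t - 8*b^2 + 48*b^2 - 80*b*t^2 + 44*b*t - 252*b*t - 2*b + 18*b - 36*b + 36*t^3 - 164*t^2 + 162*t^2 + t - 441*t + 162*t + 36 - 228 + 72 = b^2*(16*t + 40) + b*(-80*t^2 - 208*t - 20) + 36*t^3 - 2*t^2 - 278*t - 120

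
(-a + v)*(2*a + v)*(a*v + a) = -2*a^3*v - 2*a^3 + a^2*v^2 + a^2*v + a*v^3 + a*v^2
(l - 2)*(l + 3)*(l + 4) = l^3 + 5*l^2 - 2*l - 24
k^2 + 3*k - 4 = (k - 1)*(k + 4)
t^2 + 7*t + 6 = (t + 1)*(t + 6)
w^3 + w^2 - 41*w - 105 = (w - 7)*(w + 3)*(w + 5)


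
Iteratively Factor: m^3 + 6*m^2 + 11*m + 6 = (m + 1)*(m^2 + 5*m + 6) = (m + 1)*(m + 2)*(m + 3)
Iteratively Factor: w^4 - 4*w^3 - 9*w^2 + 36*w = (w - 4)*(w^3 - 9*w) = (w - 4)*(w - 3)*(w^2 + 3*w) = w*(w - 4)*(w - 3)*(w + 3)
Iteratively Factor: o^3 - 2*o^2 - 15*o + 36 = (o + 4)*(o^2 - 6*o + 9) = (o - 3)*(o + 4)*(o - 3)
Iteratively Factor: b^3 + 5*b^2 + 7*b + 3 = (b + 1)*(b^2 + 4*b + 3) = (b + 1)*(b + 3)*(b + 1)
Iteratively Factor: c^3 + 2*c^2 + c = (c)*(c^2 + 2*c + 1) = c*(c + 1)*(c + 1)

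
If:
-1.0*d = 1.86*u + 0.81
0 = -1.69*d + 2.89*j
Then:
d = -1.86*u - 0.81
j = -1.08768166089965*u - 0.473667820069204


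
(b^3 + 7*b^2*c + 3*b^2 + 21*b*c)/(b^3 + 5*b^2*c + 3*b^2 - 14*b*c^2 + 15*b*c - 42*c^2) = b/(b - 2*c)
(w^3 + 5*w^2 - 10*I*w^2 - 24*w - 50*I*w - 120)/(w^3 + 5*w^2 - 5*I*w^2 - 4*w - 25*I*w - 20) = (w - 6*I)/(w - I)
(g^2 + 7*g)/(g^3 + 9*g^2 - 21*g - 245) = g/(g^2 + 2*g - 35)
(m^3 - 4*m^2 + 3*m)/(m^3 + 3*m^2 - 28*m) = (m^2 - 4*m + 3)/(m^2 + 3*m - 28)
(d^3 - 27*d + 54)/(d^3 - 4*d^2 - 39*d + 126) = (d - 3)/(d - 7)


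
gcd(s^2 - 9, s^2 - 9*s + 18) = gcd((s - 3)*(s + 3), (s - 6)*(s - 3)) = s - 3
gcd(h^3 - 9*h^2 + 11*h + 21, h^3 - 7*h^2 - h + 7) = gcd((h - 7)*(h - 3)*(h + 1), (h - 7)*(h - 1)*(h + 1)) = h^2 - 6*h - 7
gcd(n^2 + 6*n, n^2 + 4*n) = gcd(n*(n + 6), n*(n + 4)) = n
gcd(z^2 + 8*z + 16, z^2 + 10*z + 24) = z + 4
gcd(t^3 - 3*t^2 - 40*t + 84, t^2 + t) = 1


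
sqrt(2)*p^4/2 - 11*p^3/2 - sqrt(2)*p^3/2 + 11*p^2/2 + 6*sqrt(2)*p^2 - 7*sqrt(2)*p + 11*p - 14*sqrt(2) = (p - 2)*(p - 7*sqrt(2)/2)*(p - 2*sqrt(2))*(sqrt(2)*p/2 + sqrt(2)/2)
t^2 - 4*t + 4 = (t - 2)^2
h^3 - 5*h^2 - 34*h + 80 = (h - 8)*(h - 2)*(h + 5)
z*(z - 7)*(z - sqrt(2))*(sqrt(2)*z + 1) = sqrt(2)*z^4 - 7*sqrt(2)*z^3 - z^3 - sqrt(2)*z^2 + 7*z^2 + 7*sqrt(2)*z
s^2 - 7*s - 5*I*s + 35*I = (s - 7)*(s - 5*I)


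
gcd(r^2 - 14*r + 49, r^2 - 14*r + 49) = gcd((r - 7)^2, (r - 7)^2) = r^2 - 14*r + 49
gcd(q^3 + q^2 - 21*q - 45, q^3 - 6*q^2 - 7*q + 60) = q^2 - 2*q - 15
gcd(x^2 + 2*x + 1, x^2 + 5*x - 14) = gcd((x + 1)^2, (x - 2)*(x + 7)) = 1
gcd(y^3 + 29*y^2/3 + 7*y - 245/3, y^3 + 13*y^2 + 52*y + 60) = y + 5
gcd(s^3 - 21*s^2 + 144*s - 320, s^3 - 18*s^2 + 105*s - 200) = s^2 - 13*s + 40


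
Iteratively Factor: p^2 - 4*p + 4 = (p - 2)*(p - 2)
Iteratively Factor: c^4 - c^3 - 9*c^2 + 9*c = (c - 1)*(c^3 - 9*c) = (c - 3)*(c - 1)*(c^2 + 3*c) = c*(c - 3)*(c - 1)*(c + 3)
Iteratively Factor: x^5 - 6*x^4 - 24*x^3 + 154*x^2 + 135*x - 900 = (x - 5)*(x^4 - x^3 - 29*x^2 + 9*x + 180) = (x - 5)*(x - 3)*(x^3 + 2*x^2 - 23*x - 60) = (x - 5)^2*(x - 3)*(x^2 + 7*x + 12) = (x - 5)^2*(x - 3)*(x + 3)*(x + 4)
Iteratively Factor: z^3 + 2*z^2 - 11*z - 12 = (z + 1)*(z^2 + z - 12) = (z + 1)*(z + 4)*(z - 3)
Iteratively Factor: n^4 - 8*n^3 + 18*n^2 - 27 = (n + 1)*(n^3 - 9*n^2 + 27*n - 27) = (n - 3)*(n + 1)*(n^2 - 6*n + 9) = (n - 3)^2*(n + 1)*(n - 3)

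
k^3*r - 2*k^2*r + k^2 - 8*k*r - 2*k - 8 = (k - 4)*(k + 2)*(k*r + 1)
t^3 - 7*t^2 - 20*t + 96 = (t - 8)*(t - 3)*(t + 4)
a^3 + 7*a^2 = a^2*(a + 7)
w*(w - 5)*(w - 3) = w^3 - 8*w^2 + 15*w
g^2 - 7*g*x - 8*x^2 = (g - 8*x)*(g + x)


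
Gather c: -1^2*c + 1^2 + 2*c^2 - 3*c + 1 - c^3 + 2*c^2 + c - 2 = -c^3 + 4*c^2 - 3*c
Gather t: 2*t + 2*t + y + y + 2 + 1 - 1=4*t + 2*y + 2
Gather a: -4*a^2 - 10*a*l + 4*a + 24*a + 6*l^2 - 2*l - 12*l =-4*a^2 + a*(28 - 10*l) + 6*l^2 - 14*l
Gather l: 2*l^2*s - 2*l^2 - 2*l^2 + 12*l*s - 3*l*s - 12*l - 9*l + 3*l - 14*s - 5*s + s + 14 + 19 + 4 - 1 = l^2*(2*s - 4) + l*(9*s - 18) - 18*s + 36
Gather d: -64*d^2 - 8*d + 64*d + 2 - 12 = -64*d^2 + 56*d - 10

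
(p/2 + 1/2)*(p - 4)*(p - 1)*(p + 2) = p^4/2 - p^3 - 9*p^2/2 + p + 4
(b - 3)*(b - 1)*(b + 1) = b^3 - 3*b^2 - b + 3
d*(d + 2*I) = d^2 + 2*I*d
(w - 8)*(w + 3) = w^2 - 5*w - 24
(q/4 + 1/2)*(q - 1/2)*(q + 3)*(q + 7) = q^4/4 + 23*q^3/8 + 35*q^2/4 + 43*q/8 - 21/4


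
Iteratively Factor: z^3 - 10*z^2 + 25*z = (z - 5)*(z^2 - 5*z) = z*(z - 5)*(z - 5)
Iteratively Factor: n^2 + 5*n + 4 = (n + 1)*(n + 4)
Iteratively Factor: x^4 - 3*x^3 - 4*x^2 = (x + 1)*(x^3 - 4*x^2) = (x - 4)*(x + 1)*(x^2) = x*(x - 4)*(x + 1)*(x)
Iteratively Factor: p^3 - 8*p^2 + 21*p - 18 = (p - 2)*(p^2 - 6*p + 9) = (p - 3)*(p - 2)*(p - 3)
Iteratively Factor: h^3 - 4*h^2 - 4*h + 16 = (h - 4)*(h^2 - 4) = (h - 4)*(h - 2)*(h + 2)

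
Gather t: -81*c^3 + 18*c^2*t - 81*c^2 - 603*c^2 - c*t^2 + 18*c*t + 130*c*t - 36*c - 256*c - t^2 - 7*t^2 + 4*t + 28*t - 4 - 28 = -81*c^3 - 684*c^2 - 292*c + t^2*(-c - 8) + t*(18*c^2 + 148*c + 32) - 32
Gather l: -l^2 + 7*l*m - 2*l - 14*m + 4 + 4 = -l^2 + l*(7*m - 2) - 14*m + 8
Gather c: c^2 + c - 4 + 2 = c^2 + c - 2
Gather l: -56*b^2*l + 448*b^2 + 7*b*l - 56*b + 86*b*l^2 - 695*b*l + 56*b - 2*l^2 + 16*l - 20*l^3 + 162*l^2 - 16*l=448*b^2 - 20*l^3 + l^2*(86*b + 160) + l*(-56*b^2 - 688*b)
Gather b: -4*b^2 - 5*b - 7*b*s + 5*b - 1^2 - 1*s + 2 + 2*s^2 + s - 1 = -4*b^2 - 7*b*s + 2*s^2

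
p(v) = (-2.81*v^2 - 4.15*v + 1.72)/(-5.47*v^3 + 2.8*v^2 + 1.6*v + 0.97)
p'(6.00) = -0.02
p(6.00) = 0.12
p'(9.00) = -0.01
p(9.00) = 0.07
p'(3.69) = -0.09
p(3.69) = 0.23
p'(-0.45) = 6.17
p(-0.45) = 2.29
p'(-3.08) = 0.01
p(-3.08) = -0.07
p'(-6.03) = -0.01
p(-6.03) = -0.06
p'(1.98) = -0.65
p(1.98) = 0.64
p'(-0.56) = 5.25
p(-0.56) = 1.65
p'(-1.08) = 0.99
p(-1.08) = 0.31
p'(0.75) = -10.76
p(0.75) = -2.07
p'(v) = (-5.62*v - 4.15)/(-5.47*v^3 + 2.8*v^2 + 1.6*v + 0.97) + (-2.81*v^2 - 4.15*v + 1.72)*(16.41*v^2 - 5.6*v - 1.6)/(-5.47*v^3 + 2.8*v^2 + 1.6*v + 0.97)^2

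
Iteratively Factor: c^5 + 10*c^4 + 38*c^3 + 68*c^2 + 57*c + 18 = (c + 2)*(c^4 + 8*c^3 + 22*c^2 + 24*c + 9) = (c + 2)*(c + 3)*(c^3 + 5*c^2 + 7*c + 3) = (c + 1)*(c + 2)*(c + 3)*(c^2 + 4*c + 3) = (c + 1)*(c + 2)*(c + 3)^2*(c + 1)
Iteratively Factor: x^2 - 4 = (x - 2)*(x + 2)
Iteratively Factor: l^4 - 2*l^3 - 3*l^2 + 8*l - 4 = (l - 1)*(l^3 - l^2 - 4*l + 4) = (l - 2)*(l - 1)*(l^2 + l - 2) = (l - 2)*(l - 1)*(l + 2)*(l - 1)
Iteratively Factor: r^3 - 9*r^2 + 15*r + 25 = (r - 5)*(r^2 - 4*r - 5) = (r - 5)*(r + 1)*(r - 5)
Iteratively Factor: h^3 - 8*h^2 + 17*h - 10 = (h - 5)*(h^2 - 3*h + 2) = (h - 5)*(h - 1)*(h - 2)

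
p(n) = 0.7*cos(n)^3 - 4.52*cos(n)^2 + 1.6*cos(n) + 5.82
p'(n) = -2.1*sin(n)*cos(n)^2 + 9.04*sin(n)*cos(n) - 1.6*sin(n)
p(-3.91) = 2.07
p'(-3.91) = -6.38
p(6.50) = 3.72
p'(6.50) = 1.12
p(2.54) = 1.04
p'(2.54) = -5.93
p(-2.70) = 0.16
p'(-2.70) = 4.91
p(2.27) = 2.73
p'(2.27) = -6.34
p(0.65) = 4.58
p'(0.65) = 2.58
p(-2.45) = 1.59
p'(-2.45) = 6.26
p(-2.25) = 2.86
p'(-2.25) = 6.31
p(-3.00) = -0.87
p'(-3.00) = 1.78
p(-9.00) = 0.08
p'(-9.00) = 4.77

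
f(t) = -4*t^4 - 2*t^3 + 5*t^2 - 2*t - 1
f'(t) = -16*t^3 - 6*t^2 + 10*t - 2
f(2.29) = -113.38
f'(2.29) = -202.71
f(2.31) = -117.49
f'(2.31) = -208.14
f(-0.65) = 2.25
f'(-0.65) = -6.64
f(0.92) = -3.03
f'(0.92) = -10.34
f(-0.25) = -0.17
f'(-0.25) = -4.62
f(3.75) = -834.67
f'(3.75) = -892.62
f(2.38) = -132.74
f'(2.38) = -227.89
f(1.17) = -7.19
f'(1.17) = -24.14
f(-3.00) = -220.00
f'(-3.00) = 346.00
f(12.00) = -85705.00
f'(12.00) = -28394.00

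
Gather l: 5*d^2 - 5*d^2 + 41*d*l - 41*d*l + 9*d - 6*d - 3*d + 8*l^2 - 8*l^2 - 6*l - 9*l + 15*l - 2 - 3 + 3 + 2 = 0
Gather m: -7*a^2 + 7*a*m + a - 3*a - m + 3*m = -7*a^2 - 2*a + m*(7*a + 2)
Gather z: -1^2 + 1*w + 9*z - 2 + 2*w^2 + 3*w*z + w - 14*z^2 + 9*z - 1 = 2*w^2 + 2*w - 14*z^2 + z*(3*w + 18) - 4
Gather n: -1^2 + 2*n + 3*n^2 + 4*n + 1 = 3*n^2 + 6*n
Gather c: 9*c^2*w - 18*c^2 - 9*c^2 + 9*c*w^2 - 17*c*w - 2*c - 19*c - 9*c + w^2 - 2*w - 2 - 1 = c^2*(9*w - 27) + c*(9*w^2 - 17*w - 30) + w^2 - 2*w - 3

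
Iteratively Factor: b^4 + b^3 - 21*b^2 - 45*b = (b - 5)*(b^3 + 6*b^2 + 9*b) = (b - 5)*(b + 3)*(b^2 + 3*b) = (b - 5)*(b + 3)^2*(b)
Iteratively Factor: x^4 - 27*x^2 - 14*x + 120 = (x - 2)*(x^3 + 2*x^2 - 23*x - 60) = (x - 5)*(x - 2)*(x^2 + 7*x + 12) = (x - 5)*(x - 2)*(x + 3)*(x + 4)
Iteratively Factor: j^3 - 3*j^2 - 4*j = (j + 1)*(j^2 - 4*j) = j*(j + 1)*(j - 4)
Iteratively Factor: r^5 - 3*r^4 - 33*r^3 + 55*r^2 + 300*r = (r + 3)*(r^4 - 6*r^3 - 15*r^2 + 100*r) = (r - 5)*(r + 3)*(r^3 - r^2 - 20*r) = (r - 5)^2*(r + 3)*(r^2 + 4*r) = r*(r - 5)^2*(r + 3)*(r + 4)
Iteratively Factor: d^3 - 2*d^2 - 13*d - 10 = (d + 2)*(d^2 - 4*d - 5) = (d + 1)*(d + 2)*(d - 5)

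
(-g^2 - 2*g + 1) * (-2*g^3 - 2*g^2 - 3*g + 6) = 2*g^5 + 6*g^4 + 5*g^3 - 2*g^2 - 15*g + 6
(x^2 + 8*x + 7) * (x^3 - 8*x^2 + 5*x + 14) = x^5 - 52*x^3 - 2*x^2 + 147*x + 98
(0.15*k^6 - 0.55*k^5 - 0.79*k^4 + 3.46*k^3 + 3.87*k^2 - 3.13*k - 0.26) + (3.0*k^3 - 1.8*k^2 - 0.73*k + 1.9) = 0.15*k^6 - 0.55*k^5 - 0.79*k^4 + 6.46*k^3 + 2.07*k^2 - 3.86*k + 1.64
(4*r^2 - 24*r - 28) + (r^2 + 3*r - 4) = 5*r^2 - 21*r - 32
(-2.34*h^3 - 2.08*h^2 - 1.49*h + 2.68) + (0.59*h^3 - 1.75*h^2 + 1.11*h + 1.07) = -1.75*h^3 - 3.83*h^2 - 0.38*h + 3.75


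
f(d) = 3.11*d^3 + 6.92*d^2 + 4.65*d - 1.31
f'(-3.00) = 47.10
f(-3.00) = -36.95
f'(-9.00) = 635.82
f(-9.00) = -1749.83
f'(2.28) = 84.71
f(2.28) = 82.13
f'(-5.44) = 205.47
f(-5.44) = -322.49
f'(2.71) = 110.68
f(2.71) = 124.01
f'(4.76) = 281.92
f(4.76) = 513.03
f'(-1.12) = 0.85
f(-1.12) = -2.21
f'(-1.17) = 1.23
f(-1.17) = -2.26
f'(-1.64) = 7.05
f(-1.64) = -4.04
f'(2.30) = 85.84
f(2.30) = 83.83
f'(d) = 9.33*d^2 + 13.84*d + 4.65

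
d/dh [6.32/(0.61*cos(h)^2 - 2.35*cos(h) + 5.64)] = (7.7104*cos(h) - 14.852)*sin(h)/(0.61*cos(h)^2 - 2.35*cos(h) + 5.64)^2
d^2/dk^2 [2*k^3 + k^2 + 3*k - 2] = 12*k + 2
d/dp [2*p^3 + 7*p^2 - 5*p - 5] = 6*p^2 + 14*p - 5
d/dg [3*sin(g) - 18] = 3*cos(g)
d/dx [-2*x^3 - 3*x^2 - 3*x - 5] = -6*x^2 - 6*x - 3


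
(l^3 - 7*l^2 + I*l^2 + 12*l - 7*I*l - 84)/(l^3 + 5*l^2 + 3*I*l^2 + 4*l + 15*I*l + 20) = (l^2 - l*(7 + 3*I) + 21*I)/(l^2 + l*(5 - I) - 5*I)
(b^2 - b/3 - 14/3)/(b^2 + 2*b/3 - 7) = (b + 2)/(b + 3)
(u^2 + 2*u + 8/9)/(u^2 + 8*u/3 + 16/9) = (3*u + 2)/(3*u + 4)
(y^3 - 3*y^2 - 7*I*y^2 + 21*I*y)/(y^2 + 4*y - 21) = y*(y - 7*I)/(y + 7)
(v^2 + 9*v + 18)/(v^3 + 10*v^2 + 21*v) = (v + 6)/(v*(v + 7))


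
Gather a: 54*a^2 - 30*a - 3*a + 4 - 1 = 54*a^2 - 33*a + 3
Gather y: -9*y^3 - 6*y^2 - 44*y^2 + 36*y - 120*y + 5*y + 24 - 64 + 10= -9*y^3 - 50*y^2 - 79*y - 30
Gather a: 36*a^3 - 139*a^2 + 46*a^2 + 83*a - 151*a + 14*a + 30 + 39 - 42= 36*a^3 - 93*a^2 - 54*a + 27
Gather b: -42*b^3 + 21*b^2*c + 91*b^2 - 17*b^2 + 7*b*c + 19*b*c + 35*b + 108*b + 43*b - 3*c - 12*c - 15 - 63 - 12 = -42*b^3 + b^2*(21*c + 74) + b*(26*c + 186) - 15*c - 90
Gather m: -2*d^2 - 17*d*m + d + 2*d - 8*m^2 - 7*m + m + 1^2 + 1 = -2*d^2 + 3*d - 8*m^2 + m*(-17*d - 6) + 2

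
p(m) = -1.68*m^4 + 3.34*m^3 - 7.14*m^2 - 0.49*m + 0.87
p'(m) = -6.72*m^3 + 10.02*m^2 - 14.28*m - 0.49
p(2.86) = -93.20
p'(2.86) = -116.58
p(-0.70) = -3.83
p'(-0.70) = 16.72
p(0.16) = 0.62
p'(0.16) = -2.55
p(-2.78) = -225.05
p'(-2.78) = 261.03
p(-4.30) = -968.95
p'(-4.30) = 780.47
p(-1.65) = -45.22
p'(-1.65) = 80.54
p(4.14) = -380.06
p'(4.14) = -364.71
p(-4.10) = -822.07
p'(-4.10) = 689.64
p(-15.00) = -97920.78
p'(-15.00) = 25148.21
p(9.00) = -9169.50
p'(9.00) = -4216.27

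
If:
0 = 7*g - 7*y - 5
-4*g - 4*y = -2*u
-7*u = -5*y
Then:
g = 45/161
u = -50/161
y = -10/23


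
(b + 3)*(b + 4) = b^2 + 7*b + 12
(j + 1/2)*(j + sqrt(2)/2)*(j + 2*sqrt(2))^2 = j^4 + j^3/2 + 9*sqrt(2)*j^3/2 + 9*sqrt(2)*j^2/4 + 12*j^2 + 4*sqrt(2)*j + 6*j + 2*sqrt(2)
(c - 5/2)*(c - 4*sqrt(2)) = c^2 - 4*sqrt(2)*c - 5*c/2 + 10*sqrt(2)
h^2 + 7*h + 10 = (h + 2)*(h + 5)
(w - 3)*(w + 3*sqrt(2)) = w^2 - 3*w + 3*sqrt(2)*w - 9*sqrt(2)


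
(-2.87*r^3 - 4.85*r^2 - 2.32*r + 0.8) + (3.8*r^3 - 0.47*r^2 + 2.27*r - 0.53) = 0.93*r^3 - 5.32*r^2 - 0.0499999999999998*r + 0.27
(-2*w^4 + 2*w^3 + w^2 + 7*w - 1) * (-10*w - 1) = 20*w^5 - 18*w^4 - 12*w^3 - 71*w^2 + 3*w + 1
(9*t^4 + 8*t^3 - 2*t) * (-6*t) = -54*t^5 - 48*t^4 + 12*t^2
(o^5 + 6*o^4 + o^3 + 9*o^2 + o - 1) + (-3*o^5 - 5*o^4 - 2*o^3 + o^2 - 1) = -2*o^5 + o^4 - o^3 + 10*o^2 + o - 2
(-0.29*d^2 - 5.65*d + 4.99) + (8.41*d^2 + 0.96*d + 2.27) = 8.12*d^2 - 4.69*d + 7.26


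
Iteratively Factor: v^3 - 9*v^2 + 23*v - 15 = (v - 3)*(v^2 - 6*v + 5) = (v - 5)*(v - 3)*(v - 1)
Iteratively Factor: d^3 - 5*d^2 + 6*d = (d)*(d^2 - 5*d + 6) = d*(d - 2)*(d - 3)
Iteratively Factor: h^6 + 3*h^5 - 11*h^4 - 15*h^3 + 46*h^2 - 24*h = (h)*(h^5 + 3*h^4 - 11*h^3 - 15*h^2 + 46*h - 24) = h*(h - 1)*(h^4 + 4*h^3 - 7*h^2 - 22*h + 24) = h*(h - 1)^2*(h^3 + 5*h^2 - 2*h - 24) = h*(h - 1)^2*(h + 4)*(h^2 + h - 6) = h*(h - 2)*(h - 1)^2*(h + 4)*(h + 3)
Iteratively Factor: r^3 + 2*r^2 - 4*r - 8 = (r + 2)*(r^2 - 4) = (r + 2)^2*(r - 2)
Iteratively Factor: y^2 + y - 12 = (y + 4)*(y - 3)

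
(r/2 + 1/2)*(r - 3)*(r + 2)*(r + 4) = r^4/2 + 2*r^3 - 7*r^2/2 - 17*r - 12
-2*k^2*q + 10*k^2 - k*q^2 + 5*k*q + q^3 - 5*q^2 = (-2*k + q)*(k + q)*(q - 5)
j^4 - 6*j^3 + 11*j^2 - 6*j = j*(j - 3)*(j - 2)*(j - 1)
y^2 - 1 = (y - 1)*(y + 1)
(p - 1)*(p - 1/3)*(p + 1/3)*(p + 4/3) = p^4 + p^3/3 - 13*p^2/9 - p/27 + 4/27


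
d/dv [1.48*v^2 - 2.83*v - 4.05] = 2.96*v - 2.83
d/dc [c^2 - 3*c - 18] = 2*c - 3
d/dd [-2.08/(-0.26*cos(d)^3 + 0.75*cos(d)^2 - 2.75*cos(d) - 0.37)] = (1.6224*cos(d)^2 - 3.12*cos(d) + 5.72)*sin(d)/(0.26*cos(d)^3 - 0.75*cos(d)^2 + 2.75*cos(d) + 0.37)^2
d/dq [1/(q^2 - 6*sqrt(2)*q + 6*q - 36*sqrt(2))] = 2*(-q - 3 + 3*sqrt(2))/(q^2 - 6*sqrt(2)*q + 6*q - 36*sqrt(2))^2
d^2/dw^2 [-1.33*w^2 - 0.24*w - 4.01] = -2.66000000000000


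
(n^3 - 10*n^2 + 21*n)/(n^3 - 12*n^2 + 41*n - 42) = n/(n - 2)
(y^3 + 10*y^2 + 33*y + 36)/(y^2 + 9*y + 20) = (y^2 + 6*y + 9)/(y + 5)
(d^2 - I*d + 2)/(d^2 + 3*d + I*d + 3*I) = (d - 2*I)/(d + 3)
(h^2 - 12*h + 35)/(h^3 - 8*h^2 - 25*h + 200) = (h - 7)/(h^2 - 3*h - 40)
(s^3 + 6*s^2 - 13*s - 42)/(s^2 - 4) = (s^2 + 4*s - 21)/(s - 2)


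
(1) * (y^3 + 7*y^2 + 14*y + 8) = y^3 + 7*y^2 + 14*y + 8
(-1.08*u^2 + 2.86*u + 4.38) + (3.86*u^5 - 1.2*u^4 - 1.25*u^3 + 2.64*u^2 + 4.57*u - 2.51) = 3.86*u^5 - 1.2*u^4 - 1.25*u^3 + 1.56*u^2 + 7.43*u + 1.87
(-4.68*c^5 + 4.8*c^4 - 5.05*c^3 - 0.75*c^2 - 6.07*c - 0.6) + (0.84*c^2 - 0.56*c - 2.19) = -4.68*c^5 + 4.8*c^4 - 5.05*c^3 + 0.09*c^2 - 6.63*c - 2.79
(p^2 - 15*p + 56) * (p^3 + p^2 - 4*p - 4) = p^5 - 14*p^4 + 37*p^3 + 112*p^2 - 164*p - 224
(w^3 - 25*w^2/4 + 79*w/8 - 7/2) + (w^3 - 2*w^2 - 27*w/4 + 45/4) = 2*w^3 - 33*w^2/4 + 25*w/8 + 31/4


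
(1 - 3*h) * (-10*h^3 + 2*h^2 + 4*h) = 30*h^4 - 16*h^3 - 10*h^2 + 4*h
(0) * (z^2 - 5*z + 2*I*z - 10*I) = 0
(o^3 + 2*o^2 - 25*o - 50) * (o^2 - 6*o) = o^5 - 4*o^4 - 37*o^3 + 100*o^2 + 300*o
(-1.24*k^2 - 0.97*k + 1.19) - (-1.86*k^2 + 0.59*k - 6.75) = 0.62*k^2 - 1.56*k + 7.94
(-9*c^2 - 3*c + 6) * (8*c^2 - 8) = -72*c^4 - 24*c^3 + 120*c^2 + 24*c - 48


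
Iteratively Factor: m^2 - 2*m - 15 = (m + 3)*(m - 5)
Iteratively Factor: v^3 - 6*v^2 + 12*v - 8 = (v - 2)*(v^2 - 4*v + 4) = (v - 2)^2*(v - 2)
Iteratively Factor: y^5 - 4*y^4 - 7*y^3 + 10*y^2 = (y + 2)*(y^4 - 6*y^3 + 5*y^2) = (y - 1)*(y + 2)*(y^3 - 5*y^2) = (y - 5)*(y - 1)*(y + 2)*(y^2) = y*(y - 5)*(y - 1)*(y + 2)*(y)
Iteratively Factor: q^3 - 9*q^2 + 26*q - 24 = (q - 4)*(q^2 - 5*q + 6) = (q - 4)*(q - 2)*(q - 3)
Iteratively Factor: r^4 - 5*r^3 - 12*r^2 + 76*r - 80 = (r - 2)*(r^3 - 3*r^2 - 18*r + 40) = (r - 2)*(r + 4)*(r^2 - 7*r + 10) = (r - 2)^2*(r + 4)*(r - 5)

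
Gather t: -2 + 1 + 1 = 0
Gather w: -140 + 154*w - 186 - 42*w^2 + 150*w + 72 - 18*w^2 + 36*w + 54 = -60*w^2 + 340*w - 200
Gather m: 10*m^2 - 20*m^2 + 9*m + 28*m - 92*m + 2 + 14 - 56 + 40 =-10*m^2 - 55*m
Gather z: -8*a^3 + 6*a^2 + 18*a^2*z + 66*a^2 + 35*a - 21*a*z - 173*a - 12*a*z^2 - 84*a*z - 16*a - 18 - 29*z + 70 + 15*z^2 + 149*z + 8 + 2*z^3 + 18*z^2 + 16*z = -8*a^3 + 72*a^2 - 154*a + 2*z^3 + z^2*(33 - 12*a) + z*(18*a^2 - 105*a + 136) + 60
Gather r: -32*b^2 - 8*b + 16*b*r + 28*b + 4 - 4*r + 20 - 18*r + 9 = -32*b^2 + 20*b + r*(16*b - 22) + 33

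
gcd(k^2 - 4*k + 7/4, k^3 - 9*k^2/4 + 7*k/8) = k - 1/2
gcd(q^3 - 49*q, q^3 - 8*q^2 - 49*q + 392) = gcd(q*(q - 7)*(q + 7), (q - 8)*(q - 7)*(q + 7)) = q^2 - 49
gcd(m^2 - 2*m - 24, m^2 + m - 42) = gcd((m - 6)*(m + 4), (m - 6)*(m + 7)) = m - 6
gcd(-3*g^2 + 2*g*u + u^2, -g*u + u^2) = -g + u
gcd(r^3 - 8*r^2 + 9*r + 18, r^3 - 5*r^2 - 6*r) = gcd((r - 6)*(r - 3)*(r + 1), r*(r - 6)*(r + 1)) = r^2 - 5*r - 6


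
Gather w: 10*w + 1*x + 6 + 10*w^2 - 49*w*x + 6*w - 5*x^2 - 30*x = 10*w^2 + w*(16 - 49*x) - 5*x^2 - 29*x + 6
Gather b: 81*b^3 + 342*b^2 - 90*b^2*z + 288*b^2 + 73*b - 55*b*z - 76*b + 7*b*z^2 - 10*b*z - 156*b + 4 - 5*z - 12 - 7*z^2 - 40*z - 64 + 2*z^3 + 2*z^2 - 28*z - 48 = 81*b^3 + b^2*(630 - 90*z) + b*(7*z^2 - 65*z - 159) + 2*z^3 - 5*z^2 - 73*z - 120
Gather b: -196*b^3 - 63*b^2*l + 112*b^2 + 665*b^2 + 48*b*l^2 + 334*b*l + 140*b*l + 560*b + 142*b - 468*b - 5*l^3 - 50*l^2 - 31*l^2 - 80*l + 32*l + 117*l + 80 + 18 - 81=-196*b^3 + b^2*(777 - 63*l) + b*(48*l^2 + 474*l + 234) - 5*l^3 - 81*l^2 + 69*l + 17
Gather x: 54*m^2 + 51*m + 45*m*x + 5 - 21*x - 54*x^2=54*m^2 + 51*m - 54*x^2 + x*(45*m - 21) + 5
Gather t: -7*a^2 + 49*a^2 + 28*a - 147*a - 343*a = 42*a^2 - 462*a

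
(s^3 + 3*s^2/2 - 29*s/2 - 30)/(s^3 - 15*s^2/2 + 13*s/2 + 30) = (2*s^2 + 11*s + 15)/(2*s^2 - 7*s - 15)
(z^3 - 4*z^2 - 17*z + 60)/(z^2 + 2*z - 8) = (z^2 - 8*z + 15)/(z - 2)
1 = 1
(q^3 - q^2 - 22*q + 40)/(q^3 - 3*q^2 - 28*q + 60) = (q - 4)/(q - 6)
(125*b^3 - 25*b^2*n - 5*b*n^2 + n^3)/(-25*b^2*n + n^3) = (-5*b + n)/n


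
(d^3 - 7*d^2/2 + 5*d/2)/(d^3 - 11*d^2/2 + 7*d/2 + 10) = d*(d - 1)/(d^2 - 3*d - 4)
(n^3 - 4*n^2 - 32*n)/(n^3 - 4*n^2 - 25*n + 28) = n*(n - 8)/(n^2 - 8*n + 7)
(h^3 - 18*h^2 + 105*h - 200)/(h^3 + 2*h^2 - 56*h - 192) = (h^2 - 10*h + 25)/(h^2 + 10*h + 24)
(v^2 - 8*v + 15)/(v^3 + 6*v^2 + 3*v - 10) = (v^2 - 8*v + 15)/(v^3 + 6*v^2 + 3*v - 10)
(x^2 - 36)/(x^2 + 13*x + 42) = (x - 6)/(x + 7)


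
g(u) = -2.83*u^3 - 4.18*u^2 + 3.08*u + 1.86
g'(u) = -8.49*u^2 - 8.36*u + 3.08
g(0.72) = 0.85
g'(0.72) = -7.34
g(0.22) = 2.31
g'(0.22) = 0.83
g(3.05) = -107.92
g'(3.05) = -101.40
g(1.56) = -14.25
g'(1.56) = -30.62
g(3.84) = -208.19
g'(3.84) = -154.21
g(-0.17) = 1.23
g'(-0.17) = 4.26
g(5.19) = -490.38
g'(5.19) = -269.00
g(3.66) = -181.61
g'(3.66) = -141.25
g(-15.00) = 8566.41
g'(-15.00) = -1781.77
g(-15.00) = 8566.41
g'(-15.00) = -1781.77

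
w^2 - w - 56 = (w - 8)*(w + 7)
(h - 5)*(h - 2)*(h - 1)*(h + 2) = h^4 - 6*h^3 + h^2 + 24*h - 20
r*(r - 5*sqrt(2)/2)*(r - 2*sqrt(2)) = r^3 - 9*sqrt(2)*r^2/2 + 10*r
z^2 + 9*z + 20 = (z + 4)*(z + 5)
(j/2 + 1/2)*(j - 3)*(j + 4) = j^3/2 + j^2 - 11*j/2 - 6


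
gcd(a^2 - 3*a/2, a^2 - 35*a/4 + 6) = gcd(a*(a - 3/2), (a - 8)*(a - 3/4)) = 1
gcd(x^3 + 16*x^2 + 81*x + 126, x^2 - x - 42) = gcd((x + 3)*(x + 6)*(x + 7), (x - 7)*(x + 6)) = x + 6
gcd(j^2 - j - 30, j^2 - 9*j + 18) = j - 6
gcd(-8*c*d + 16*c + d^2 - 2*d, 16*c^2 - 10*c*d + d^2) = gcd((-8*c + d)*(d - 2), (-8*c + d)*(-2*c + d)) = 8*c - d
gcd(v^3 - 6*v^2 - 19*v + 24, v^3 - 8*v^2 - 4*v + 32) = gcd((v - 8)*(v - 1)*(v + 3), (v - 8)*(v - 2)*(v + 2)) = v - 8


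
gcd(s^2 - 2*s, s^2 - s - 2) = s - 2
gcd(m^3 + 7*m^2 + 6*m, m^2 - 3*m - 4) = m + 1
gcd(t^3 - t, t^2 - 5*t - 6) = t + 1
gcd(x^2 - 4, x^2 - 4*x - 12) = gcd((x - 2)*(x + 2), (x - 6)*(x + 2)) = x + 2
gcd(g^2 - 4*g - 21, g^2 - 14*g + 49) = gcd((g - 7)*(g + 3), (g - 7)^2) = g - 7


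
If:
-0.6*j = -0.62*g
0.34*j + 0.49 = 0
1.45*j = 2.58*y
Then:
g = -1.39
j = -1.44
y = -0.81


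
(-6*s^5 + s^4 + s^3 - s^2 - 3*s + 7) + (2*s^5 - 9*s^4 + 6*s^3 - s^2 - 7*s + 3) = -4*s^5 - 8*s^4 + 7*s^3 - 2*s^2 - 10*s + 10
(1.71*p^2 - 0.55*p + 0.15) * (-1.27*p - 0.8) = -2.1717*p^3 - 0.6695*p^2 + 0.2495*p - 0.12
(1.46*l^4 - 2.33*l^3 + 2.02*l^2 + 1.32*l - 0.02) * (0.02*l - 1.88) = 0.0292*l^5 - 2.7914*l^4 + 4.4208*l^3 - 3.7712*l^2 - 2.482*l + 0.0376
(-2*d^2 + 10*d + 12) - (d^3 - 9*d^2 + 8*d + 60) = -d^3 + 7*d^2 + 2*d - 48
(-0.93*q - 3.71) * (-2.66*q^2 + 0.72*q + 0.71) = 2.4738*q^3 + 9.199*q^2 - 3.3315*q - 2.6341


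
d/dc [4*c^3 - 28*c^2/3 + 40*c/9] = 12*c^2 - 56*c/3 + 40/9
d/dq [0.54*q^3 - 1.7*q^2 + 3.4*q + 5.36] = 1.62*q^2 - 3.4*q + 3.4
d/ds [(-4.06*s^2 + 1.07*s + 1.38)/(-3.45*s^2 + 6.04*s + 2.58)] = (-20.8309*s^2 - 11.4276*s - 5.5746)/(11.9025*s^4 - 41.676*s^3 + 18.6796*s^2 + 31.1664*s + 6.6564)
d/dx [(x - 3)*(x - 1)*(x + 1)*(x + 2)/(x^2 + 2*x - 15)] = (2*x^3 + 17*x^2 + 20*x - 3)/(x^2 + 10*x + 25)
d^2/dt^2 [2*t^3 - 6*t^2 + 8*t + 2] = 12*t - 12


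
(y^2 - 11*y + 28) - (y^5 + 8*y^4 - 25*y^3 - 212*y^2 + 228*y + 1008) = -y^5 - 8*y^4 + 25*y^3 + 213*y^2 - 239*y - 980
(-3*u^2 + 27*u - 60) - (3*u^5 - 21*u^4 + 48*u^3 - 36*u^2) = -3*u^5 + 21*u^4 - 48*u^3 + 33*u^2 + 27*u - 60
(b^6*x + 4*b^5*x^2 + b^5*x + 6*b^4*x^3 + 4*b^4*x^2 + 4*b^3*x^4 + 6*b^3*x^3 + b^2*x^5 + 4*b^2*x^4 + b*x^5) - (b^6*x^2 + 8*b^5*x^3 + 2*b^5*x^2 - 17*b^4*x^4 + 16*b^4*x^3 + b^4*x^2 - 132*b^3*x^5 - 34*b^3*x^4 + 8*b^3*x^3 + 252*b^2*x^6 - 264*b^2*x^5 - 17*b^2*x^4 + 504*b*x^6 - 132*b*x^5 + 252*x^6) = -b^6*x^2 + b^6*x - 8*b^5*x^3 + 2*b^5*x^2 + b^5*x + 17*b^4*x^4 - 10*b^4*x^3 + 3*b^4*x^2 + 132*b^3*x^5 + 38*b^3*x^4 - 2*b^3*x^3 - 252*b^2*x^6 + 265*b^2*x^5 + 21*b^2*x^4 - 504*b*x^6 + 133*b*x^5 - 252*x^6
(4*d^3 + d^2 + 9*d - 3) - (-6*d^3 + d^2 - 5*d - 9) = 10*d^3 + 14*d + 6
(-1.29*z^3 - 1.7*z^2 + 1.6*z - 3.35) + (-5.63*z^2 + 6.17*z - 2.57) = -1.29*z^3 - 7.33*z^2 + 7.77*z - 5.92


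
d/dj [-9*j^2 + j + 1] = 1 - 18*j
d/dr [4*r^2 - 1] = 8*r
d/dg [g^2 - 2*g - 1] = 2*g - 2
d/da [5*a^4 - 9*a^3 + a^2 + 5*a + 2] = 20*a^3 - 27*a^2 + 2*a + 5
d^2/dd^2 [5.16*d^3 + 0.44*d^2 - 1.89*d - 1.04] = 30.96*d + 0.88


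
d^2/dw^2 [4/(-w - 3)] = -8/(w + 3)^3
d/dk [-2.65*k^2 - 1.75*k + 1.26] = -5.3*k - 1.75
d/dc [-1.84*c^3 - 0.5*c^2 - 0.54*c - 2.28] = -5.52*c^2 - 1.0*c - 0.54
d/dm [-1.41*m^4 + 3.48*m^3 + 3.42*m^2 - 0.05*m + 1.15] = -5.64*m^3 + 10.44*m^2 + 6.84*m - 0.05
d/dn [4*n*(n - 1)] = 8*n - 4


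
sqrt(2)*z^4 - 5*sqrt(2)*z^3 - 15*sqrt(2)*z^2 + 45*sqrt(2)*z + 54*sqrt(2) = (z - 6)*(z - 3)*(z + 3)*(sqrt(2)*z + sqrt(2))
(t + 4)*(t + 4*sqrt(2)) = t^2 + 4*t + 4*sqrt(2)*t + 16*sqrt(2)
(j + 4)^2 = j^2 + 8*j + 16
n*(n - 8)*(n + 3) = n^3 - 5*n^2 - 24*n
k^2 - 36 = (k - 6)*(k + 6)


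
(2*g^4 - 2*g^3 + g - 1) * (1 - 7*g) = -14*g^5 + 16*g^4 - 2*g^3 - 7*g^2 + 8*g - 1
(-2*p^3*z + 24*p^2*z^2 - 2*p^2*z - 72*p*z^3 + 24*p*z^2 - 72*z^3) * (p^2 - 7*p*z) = -2*p^5*z + 38*p^4*z^2 - 2*p^4*z - 240*p^3*z^3 + 38*p^3*z^2 + 504*p^2*z^4 - 240*p^2*z^3 + 504*p*z^4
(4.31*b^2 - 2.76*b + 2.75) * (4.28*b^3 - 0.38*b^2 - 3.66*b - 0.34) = 18.4468*b^5 - 13.4506*b^4 - 2.9558*b^3 + 7.5912*b^2 - 9.1266*b - 0.935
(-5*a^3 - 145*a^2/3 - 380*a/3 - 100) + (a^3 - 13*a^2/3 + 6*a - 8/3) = -4*a^3 - 158*a^2/3 - 362*a/3 - 308/3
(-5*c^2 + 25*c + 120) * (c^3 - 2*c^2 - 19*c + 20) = -5*c^5 + 35*c^4 + 165*c^3 - 815*c^2 - 1780*c + 2400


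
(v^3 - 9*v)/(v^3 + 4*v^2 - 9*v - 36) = v/(v + 4)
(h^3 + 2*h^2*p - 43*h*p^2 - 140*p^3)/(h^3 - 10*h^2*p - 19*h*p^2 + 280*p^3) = (-h - 4*p)/(-h + 8*p)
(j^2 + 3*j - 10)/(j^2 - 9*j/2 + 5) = 2*(j + 5)/(2*j - 5)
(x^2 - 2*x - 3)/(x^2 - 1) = (x - 3)/(x - 1)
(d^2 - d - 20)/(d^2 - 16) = (d - 5)/(d - 4)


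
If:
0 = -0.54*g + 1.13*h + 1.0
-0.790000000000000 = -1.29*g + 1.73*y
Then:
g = 1.34108527131783*y + 0.612403100775194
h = 0.640872607532414*y - 0.592302942992385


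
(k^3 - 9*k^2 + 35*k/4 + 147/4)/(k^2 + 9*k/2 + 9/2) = (2*k^2 - 21*k + 49)/(2*(k + 3))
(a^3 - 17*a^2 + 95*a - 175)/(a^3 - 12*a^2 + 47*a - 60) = (a^2 - 12*a + 35)/(a^2 - 7*a + 12)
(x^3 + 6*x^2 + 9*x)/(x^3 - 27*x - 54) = x/(x - 6)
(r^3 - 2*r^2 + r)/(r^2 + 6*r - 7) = r*(r - 1)/(r + 7)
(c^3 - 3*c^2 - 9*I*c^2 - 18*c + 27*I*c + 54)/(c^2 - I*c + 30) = (c^2 - 3*c*(1 + I) + 9*I)/(c + 5*I)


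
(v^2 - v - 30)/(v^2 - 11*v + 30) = (v + 5)/(v - 5)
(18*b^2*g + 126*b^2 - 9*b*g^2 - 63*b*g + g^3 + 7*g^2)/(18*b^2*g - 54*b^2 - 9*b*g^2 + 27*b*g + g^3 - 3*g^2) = (g + 7)/(g - 3)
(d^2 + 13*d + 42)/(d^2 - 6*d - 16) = (d^2 + 13*d + 42)/(d^2 - 6*d - 16)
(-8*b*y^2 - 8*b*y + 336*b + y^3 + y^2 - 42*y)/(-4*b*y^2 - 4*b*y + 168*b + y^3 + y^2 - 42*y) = (-8*b + y)/(-4*b + y)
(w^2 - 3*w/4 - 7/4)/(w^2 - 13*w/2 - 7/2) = (-4*w^2 + 3*w + 7)/(2*(-2*w^2 + 13*w + 7))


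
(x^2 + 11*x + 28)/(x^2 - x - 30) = (x^2 + 11*x + 28)/(x^2 - x - 30)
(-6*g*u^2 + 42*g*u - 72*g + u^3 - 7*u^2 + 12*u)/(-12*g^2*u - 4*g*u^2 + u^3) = (u^2 - 7*u + 12)/(u*(2*g + u))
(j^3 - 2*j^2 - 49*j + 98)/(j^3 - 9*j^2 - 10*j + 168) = (j^2 + 5*j - 14)/(j^2 - 2*j - 24)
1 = 1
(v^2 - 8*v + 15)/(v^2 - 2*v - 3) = (v - 5)/(v + 1)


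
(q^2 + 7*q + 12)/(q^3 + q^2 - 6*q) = (q + 4)/(q*(q - 2))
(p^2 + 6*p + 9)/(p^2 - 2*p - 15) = (p + 3)/(p - 5)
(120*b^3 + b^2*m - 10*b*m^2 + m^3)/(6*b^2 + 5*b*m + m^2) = (40*b^2 - 13*b*m + m^2)/(2*b + m)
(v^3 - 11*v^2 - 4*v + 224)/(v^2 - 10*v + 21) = (v^2 - 4*v - 32)/(v - 3)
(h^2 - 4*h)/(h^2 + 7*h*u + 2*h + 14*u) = h*(h - 4)/(h^2 + 7*h*u + 2*h + 14*u)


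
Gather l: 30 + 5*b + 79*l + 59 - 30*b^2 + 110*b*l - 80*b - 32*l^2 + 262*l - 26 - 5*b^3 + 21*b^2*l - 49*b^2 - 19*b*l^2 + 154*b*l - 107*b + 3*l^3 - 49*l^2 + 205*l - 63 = -5*b^3 - 79*b^2 - 182*b + 3*l^3 + l^2*(-19*b - 81) + l*(21*b^2 + 264*b + 546)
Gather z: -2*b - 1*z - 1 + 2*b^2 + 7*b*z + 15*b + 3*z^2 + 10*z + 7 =2*b^2 + 13*b + 3*z^2 + z*(7*b + 9) + 6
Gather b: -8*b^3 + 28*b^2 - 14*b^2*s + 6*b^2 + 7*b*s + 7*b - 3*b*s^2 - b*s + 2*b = -8*b^3 + b^2*(34 - 14*s) + b*(-3*s^2 + 6*s + 9)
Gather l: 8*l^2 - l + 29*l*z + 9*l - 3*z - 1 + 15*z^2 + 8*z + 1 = 8*l^2 + l*(29*z + 8) + 15*z^2 + 5*z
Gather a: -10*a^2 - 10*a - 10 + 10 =-10*a^2 - 10*a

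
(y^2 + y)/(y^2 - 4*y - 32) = y*(y + 1)/(y^2 - 4*y - 32)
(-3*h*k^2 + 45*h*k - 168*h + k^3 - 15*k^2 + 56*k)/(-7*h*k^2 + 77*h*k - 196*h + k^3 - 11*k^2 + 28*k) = (3*h*k - 24*h - k^2 + 8*k)/(7*h*k - 28*h - k^2 + 4*k)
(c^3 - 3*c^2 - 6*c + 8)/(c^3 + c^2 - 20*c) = (c^2 + c - 2)/(c*(c + 5))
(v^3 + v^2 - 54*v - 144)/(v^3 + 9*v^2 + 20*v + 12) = (v^2 - 5*v - 24)/(v^2 + 3*v + 2)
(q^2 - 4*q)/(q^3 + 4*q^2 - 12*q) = (q - 4)/(q^2 + 4*q - 12)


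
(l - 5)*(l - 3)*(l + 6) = l^3 - 2*l^2 - 33*l + 90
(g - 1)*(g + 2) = g^2 + g - 2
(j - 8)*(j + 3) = j^2 - 5*j - 24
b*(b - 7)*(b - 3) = b^3 - 10*b^2 + 21*b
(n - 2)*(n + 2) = n^2 - 4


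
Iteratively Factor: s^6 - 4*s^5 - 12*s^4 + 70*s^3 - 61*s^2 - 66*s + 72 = (s - 1)*(s^5 - 3*s^4 - 15*s^3 + 55*s^2 - 6*s - 72) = (s - 1)*(s + 4)*(s^4 - 7*s^3 + 13*s^2 + 3*s - 18) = (s - 3)*(s - 1)*(s + 4)*(s^3 - 4*s^2 + s + 6) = (s - 3)*(s - 2)*(s - 1)*(s + 4)*(s^2 - 2*s - 3) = (s - 3)*(s - 2)*(s - 1)*(s + 1)*(s + 4)*(s - 3)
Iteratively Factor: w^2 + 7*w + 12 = (w + 4)*(w + 3)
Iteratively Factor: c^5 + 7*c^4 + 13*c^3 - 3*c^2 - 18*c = (c + 2)*(c^4 + 5*c^3 + 3*c^2 - 9*c) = (c + 2)*(c + 3)*(c^3 + 2*c^2 - 3*c) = c*(c + 2)*(c + 3)*(c^2 + 2*c - 3) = c*(c + 2)*(c + 3)^2*(c - 1)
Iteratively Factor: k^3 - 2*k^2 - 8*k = (k - 4)*(k^2 + 2*k) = (k - 4)*(k + 2)*(k)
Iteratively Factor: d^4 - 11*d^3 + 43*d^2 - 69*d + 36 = (d - 1)*(d^3 - 10*d^2 + 33*d - 36) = (d - 3)*(d - 1)*(d^2 - 7*d + 12) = (d - 4)*(d - 3)*(d - 1)*(d - 3)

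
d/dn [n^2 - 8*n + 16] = 2*n - 8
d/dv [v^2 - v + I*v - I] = 2*v - 1 + I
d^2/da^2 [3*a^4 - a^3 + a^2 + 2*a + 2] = 36*a^2 - 6*a + 2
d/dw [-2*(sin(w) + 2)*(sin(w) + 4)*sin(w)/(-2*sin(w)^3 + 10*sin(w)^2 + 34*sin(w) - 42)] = (-11*sin(w)^4 - 50*sin(w)^3 + sin(w)^2 + 252*sin(w) + 168)*cos(w)/((sin(w) - 7)^2*(sin(w) - 1)^2*(sin(w) + 3)^2)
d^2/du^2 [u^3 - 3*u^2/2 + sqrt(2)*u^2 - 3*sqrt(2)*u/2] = 6*u - 3 + 2*sqrt(2)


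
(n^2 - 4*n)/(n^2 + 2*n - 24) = n/(n + 6)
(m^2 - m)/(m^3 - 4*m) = (m - 1)/(m^2 - 4)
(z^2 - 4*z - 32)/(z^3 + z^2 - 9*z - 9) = (z^2 - 4*z - 32)/(z^3 + z^2 - 9*z - 9)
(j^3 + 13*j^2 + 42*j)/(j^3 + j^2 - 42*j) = (j + 6)/(j - 6)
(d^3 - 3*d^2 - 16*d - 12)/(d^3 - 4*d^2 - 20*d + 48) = (d^2 + 3*d + 2)/(d^2 + 2*d - 8)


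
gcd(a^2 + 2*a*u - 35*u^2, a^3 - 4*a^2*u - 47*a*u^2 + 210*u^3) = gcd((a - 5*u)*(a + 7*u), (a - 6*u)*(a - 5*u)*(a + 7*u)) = -a^2 - 2*a*u + 35*u^2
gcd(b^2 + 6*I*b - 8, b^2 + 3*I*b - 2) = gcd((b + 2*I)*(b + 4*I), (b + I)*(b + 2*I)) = b + 2*I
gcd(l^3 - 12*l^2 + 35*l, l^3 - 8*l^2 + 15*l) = l^2 - 5*l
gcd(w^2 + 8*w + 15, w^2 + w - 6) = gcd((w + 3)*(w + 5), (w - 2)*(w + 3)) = w + 3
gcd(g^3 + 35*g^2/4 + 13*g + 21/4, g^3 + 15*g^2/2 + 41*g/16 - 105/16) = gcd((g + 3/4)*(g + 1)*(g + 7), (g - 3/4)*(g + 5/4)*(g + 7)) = g + 7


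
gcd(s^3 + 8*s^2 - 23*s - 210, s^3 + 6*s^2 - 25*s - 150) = s^2 + s - 30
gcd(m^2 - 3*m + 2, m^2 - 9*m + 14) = m - 2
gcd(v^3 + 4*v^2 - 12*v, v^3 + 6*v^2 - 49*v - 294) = v + 6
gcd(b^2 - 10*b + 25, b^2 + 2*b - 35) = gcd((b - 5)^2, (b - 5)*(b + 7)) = b - 5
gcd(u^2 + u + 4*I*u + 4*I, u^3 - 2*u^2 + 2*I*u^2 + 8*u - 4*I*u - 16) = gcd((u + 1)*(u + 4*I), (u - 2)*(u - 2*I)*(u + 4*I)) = u + 4*I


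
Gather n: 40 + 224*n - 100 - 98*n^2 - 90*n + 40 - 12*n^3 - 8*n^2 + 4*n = -12*n^3 - 106*n^2 + 138*n - 20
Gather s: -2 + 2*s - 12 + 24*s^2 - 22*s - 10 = 24*s^2 - 20*s - 24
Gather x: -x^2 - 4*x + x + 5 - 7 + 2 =-x^2 - 3*x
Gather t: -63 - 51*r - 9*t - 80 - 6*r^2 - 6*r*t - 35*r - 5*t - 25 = -6*r^2 - 86*r + t*(-6*r - 14) - 168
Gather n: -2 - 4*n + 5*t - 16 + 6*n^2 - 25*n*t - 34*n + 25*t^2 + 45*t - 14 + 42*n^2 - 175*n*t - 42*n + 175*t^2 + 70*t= 48*n^2 + n*(-200*t - 80) + 200*t^2 + 120*t - 32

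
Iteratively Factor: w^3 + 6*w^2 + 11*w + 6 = (w + 2)*(w^2 + 4*w + 3) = (w + 2)*(w + 3)*(w + 1)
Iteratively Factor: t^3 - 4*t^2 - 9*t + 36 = (t - 4)*(t^2 - 9) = (t - 4)*(t + 3)*(t - 3)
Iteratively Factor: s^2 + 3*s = (s)*(s + 3)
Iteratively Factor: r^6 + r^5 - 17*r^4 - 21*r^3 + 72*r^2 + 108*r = (r + 3)*(r^5 - 2*r^4 - 11*r^3 + 12*r^2 + 36*r) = (r - 3)*(r + 3)*(r^4 + r^3 - 8*r^2 - 12*r) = (r - 3)*(r + 2)*(r + 3)*(r^3 - r^2 - 6*r) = r*(r - 3)*(r + 2)*(r + 3)*(r^2 - r - 6) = r*(r - 3)^2*(r + 2)*(r + 3)*(r + 2)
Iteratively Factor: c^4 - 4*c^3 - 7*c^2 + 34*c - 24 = (c - 2)*(c^3 - 2*c^2 - 11*c + 12) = (c - 2)*(c - 1)*(c^2 - c - 12) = (c - 4)*(c - 2)*(c - 1)*(c + 3)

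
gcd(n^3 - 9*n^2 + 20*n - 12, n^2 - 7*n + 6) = n^2 - 7*n + 6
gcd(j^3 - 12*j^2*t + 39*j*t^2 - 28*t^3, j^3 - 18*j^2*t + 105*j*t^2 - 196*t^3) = j^2 - 11*j*t + 28*t^2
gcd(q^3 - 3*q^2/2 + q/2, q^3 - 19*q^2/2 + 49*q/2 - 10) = q - 1/2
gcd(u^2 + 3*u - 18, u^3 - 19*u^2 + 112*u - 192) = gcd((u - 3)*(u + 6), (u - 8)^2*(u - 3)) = u - 3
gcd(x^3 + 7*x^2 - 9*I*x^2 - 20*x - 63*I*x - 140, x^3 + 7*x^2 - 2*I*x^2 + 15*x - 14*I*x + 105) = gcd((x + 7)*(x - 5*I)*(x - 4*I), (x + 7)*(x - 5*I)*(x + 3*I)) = x^2 + x*(7 - 5*I) - 35*I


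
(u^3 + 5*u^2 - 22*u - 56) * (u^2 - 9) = u^5 + 5*u^4 - 31*u^3 - 101*u^2 + 198*u + 504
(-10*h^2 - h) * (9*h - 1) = -90*h^3 + h^2 + h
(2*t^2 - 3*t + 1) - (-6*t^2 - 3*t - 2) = 8*t^2 + 3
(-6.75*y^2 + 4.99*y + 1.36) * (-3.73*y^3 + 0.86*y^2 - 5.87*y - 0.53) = 25.1775*y^5 - 24.4177*y^4 + 38.8411*y^3 - 24.5442*y^2 - 10.6279*y - 0.7208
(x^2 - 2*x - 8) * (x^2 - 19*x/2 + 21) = x^4 - 23*x^3/2 + 32*x^2 + 34*x - 168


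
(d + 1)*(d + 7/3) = d^2 + 10*d/3 + 7/3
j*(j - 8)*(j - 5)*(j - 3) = j^4 - 16*j^3 + 79*j^2 - 120*j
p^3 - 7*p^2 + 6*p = p*(p - 6)*(p - 1)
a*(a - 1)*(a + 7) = a^3 + 6*a^2 - 7*a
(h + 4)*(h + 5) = h^2 + 9*h + 20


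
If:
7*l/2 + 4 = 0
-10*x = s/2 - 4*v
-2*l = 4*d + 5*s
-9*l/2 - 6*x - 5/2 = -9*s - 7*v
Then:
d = 115*x/79 + 501/553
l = -8/7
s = -92*x/79 - 148/553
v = 186*x/79 - 37/1106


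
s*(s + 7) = s^2 + 7*s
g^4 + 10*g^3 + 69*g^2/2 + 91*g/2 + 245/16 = (g + 1/2)*(g + 5/2)*(g + 7/2)^2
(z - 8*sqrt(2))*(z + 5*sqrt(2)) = z^2 - 3*sqrt(2)*z - 80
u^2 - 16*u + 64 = (u - 8)^2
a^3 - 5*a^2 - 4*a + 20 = (a - 5)*(a - 2)*(a + 2)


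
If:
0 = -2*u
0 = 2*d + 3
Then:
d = -3/2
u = 0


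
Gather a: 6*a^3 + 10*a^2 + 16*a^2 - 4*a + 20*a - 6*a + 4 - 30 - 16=6*a^3 + 26*a^2 + 10*a - 42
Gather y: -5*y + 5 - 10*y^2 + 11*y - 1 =-10*y^2 + 6*y + 4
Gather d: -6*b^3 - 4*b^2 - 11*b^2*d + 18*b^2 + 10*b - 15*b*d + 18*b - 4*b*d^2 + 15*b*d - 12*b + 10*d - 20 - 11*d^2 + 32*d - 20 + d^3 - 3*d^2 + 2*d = -6*b^3 + 14*b^2 + 16*b + d^3 + d^2*(-4*b - 14) + d*(44 - 11*b^2) - 40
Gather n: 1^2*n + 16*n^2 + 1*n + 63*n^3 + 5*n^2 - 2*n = 63*n^3 + 21*n^2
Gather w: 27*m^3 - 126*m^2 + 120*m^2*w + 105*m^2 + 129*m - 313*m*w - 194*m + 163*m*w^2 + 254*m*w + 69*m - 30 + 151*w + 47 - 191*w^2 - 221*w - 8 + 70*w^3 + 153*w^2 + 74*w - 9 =27*m^3 - 21*m^2 + 4*m + 70*w^3 + w^2*(163*m - 38) + w*(120*m^2 - 59*m + 4)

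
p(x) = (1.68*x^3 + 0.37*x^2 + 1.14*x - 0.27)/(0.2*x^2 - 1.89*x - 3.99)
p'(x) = (1.89 - 0.4*x)*(1.68*x^3 + 0.37*x^2 + 1.14*x - 0.27)/(0.2*x^2 - 1.89*x - 3.99)^2 + (5.04*x^2 + 0.74*x + 1.14)/(0.2*x^2 - 1.89*x - 3.99)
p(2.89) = -6.00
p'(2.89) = -5.27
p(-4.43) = -17.35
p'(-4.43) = 4.00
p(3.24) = -8.04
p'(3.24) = -6.45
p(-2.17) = -17.25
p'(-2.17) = -23.09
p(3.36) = -8.84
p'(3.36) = -6.89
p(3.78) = -12.09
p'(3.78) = -8.62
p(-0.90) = 1.04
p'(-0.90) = -3.25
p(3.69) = -11.33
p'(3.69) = -8.23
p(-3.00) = -13.14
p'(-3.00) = 1.06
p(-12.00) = -60.30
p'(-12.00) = 6.62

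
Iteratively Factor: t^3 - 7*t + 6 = (t + 3)*(t^2 - 3*t + 2) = (t - 2)*(t + 3)*(t - 1)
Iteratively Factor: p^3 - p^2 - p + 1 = (p - 1)*(p^2 - 1) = (p - 1)^2*(p + 1)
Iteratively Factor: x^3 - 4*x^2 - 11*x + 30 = (x - 2)*(x^2 - 2*x - 15) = (x - 5)*(x - 2)*(x + 3)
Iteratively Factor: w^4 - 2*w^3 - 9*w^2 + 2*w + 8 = (w - 1)*(w^3 - w^2 - 10*w - 8) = (w - 1)*(w + 2)*(w^2 - 3*w - 4) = (w - 4)*(w - 1)*(w + 2)*(w + 1)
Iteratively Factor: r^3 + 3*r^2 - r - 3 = (r + 3)*(r^2 - 1) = (r - 1)*(r + 3)*(r + 1)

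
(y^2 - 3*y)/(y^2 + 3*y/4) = 4*(y - 3)/(4*y + 3)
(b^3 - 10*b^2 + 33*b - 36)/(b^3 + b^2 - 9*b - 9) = (b^2 - 7*b + 12)/(b^2 + 4*b + 3)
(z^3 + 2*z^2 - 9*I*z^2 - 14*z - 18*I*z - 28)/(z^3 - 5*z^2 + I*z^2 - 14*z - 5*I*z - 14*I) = (z^2 - 9*I*z - 14)/(z^2 + z*(-7 + I) - 7*I)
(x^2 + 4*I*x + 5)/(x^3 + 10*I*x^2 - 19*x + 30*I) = 1/(x + 6*I)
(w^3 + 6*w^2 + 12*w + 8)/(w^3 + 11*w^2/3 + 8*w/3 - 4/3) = 3*(w + 2)/(3*w - 1)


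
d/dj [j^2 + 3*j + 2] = 2*j + 3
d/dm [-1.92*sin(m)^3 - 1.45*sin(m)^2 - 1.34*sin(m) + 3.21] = (-2.9*sin(m) + 2.88*cos(2*m) - 4.22)*cos(m)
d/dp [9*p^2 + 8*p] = 18*p + 8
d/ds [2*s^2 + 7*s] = 4*s + 7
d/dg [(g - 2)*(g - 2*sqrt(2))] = 2*g - 2*sqrt(2) - 2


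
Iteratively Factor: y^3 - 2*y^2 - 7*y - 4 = (y + 1)*(y^2 - 3*y - 4) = (y + 1)^2*(y - 4)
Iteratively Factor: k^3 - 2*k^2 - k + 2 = (k + 1)*(k^2 - 3*k + 2) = (k - 2)*(k + 1)*(k - 1)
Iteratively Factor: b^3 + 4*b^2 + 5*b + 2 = (b + 2)*(b^2 + 2*b + 1) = (b + 1)*(b + 2)*(b + 1)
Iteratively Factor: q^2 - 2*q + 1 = (q - 1)*(q - 1)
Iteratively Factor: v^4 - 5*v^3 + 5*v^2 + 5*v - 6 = (v + 1)*(v^3 - 6*v^2 + 11*v - 6) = (v - 2)*(v + 1)*(v^2 - 4*v + 3) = (v - 3)*(v - 2)*(v + 1)*(v - 1)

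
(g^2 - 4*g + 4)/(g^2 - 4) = (g - 2)/(g + 2)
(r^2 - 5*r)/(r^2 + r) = (r - 5)/(r + 1)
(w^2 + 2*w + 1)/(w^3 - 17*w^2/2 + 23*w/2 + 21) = 2*(w + 1)/(2*w^2 - 19*w + 42)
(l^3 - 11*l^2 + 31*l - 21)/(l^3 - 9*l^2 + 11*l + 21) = (l - 1)/(l + 1)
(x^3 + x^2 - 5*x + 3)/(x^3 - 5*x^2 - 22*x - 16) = (-x^3 - x^2 + 5*x - 3)/(-x^3 + 5*x^2 + 22*x + 16)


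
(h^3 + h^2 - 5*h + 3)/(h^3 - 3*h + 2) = (h + 3)/(h + 2)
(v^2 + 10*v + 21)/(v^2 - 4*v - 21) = (v + 7)/(v - 7)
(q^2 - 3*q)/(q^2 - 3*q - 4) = q*(3 - q)/(-q^2 + 3*q + 4)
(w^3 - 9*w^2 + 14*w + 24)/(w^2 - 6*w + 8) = (w^2 - 5*w - 6)/(w - 2)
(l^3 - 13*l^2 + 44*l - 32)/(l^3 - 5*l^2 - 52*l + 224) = (l - 1)/(l + 7)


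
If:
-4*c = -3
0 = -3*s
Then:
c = 3/4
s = 0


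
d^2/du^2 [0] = 0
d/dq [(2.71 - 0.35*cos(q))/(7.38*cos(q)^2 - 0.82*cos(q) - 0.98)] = (-2.583*cos(q)^2 + 39.9996*cos(q) - 2.5652)*sin(q)/(54.4644*cos(q)^4 - 12.1032*cos(q)^3 - 13.7924*cos(q)^2 + 1.6072*cos(q) + 0.9604)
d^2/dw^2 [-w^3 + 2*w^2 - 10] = 4 - 6*w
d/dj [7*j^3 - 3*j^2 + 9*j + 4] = 21*j^2 - 6*j + 9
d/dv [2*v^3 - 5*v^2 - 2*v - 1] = 6*v^2 - 10*v - 2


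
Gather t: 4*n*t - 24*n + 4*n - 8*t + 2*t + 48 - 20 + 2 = -20*n + t*(4*n - 6) + 30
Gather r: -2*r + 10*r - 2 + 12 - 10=8*r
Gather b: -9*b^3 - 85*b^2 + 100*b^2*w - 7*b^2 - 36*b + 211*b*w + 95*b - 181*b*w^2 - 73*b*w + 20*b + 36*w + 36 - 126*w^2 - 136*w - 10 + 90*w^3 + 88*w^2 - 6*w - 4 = -9*b^3 + b^2*(100*w - 92) + b*(-181*w^2 + 138*w + 79) + 90*w^3 - 38*w^2 - 106*w + 22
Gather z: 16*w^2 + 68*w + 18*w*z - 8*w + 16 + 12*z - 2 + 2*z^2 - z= 16*w^2 + 60*w + 2*z^2 + z*(18*w + 11) + 14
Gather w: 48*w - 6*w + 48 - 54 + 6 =42*w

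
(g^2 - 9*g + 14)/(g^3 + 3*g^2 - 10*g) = (g - 7)/(g*(g + 5))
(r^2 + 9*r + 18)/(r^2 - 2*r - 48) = (r + 3)/(r - 8)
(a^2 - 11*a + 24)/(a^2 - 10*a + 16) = (a - 3)/(a - 2)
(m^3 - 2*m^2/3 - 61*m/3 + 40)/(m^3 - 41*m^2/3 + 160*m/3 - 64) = (m + 5)/(m - 8)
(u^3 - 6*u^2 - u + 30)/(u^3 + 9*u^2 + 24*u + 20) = (u^2 - 8*u + 15)/(u^2 + 7*u + 10)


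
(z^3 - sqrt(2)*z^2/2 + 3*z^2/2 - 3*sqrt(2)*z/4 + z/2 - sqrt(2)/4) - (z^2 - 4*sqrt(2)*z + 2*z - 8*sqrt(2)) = z^3 - sqrt(2)*z^2/2 + z^2/2 - 3*z/2 + 13*sqrt(2)*z/4 + 31*sqrt(2)/4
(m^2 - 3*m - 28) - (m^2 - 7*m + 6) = 4*m - 34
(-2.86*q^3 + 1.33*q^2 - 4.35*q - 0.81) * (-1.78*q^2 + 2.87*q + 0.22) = 5.0908*q^5 - 10.5756*q^4 + 10.9309*q^3 - 10.7501*q^2 - 3.2817*q - 0.1782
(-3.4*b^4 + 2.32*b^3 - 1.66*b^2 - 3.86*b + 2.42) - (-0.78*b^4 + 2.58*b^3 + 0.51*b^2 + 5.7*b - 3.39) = -2.62*b^4 - 0.26*b^3 - 2.17*b^2 - 9.56*b + 5.81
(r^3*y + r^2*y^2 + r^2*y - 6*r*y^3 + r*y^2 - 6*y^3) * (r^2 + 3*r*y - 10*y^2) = r^5*y + 4*r^4*y^2 + r^4*y - 13*r^3*y^3 + 4*r^3*y^2 - 28*r^2*y^4 - 13*r^2*y^3 + 60*r*y^5 - 28*r*y^4 + 60*y^5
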